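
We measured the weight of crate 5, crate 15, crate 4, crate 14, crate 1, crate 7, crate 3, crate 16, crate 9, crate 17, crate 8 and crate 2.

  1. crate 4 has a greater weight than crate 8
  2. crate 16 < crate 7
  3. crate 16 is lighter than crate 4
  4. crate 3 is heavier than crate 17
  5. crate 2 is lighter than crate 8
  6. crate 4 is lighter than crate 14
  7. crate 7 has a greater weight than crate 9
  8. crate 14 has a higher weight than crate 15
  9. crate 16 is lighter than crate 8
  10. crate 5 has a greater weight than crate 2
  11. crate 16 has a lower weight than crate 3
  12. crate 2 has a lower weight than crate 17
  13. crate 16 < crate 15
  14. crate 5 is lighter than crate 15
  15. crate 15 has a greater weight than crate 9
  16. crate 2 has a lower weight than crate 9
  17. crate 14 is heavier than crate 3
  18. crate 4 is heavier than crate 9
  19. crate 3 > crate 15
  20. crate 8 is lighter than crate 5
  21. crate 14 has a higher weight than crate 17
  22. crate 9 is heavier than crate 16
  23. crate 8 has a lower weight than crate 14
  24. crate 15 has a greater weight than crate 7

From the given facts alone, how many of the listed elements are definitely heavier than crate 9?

5

From crate 9 the given relations immediately reach crate 7, crate 4, crate 15.
From those, crate 3, crate 14 — 5 in total.
Nothing else is reachable above crate 9; 5 in all.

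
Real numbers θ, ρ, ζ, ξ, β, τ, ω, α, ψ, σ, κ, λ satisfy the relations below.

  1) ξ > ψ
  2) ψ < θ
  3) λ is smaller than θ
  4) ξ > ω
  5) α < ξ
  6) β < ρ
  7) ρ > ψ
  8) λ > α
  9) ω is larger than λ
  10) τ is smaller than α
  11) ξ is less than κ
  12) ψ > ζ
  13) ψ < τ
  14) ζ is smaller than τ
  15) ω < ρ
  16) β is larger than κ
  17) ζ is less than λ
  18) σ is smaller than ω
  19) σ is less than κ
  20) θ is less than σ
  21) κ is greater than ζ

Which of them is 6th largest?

σ

Piecing the relations together gives one ordering: ζ < ψ < τ < α < λ < θ < σ < ω < ξ < κ < β < ρ.
The 6th largest is σ.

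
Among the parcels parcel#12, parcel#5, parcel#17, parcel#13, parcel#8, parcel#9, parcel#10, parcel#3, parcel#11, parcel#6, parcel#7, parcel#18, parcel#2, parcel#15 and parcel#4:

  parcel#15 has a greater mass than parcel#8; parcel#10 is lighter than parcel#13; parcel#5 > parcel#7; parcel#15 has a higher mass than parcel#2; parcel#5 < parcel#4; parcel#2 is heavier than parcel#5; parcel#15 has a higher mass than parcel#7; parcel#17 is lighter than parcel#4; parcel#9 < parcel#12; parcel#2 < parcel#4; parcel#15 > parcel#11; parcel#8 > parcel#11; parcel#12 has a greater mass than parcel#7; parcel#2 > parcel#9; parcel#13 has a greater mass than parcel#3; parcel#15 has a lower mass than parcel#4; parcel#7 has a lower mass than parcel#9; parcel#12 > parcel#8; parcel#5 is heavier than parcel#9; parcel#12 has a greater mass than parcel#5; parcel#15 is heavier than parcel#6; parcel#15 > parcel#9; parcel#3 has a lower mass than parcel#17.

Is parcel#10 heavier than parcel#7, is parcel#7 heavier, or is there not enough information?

undetermined

Following every chain through parcel#7: above parcel#7 we get parcel#9, parcel#5, parcel#2, parcel#12, parcel#15, parcel#4.
parcel#10 is not reached, and no chain runs the other way from parcel#10 to parcel#7.
So the given relations leave the order of parcel#7 and parcel#10 undetermined.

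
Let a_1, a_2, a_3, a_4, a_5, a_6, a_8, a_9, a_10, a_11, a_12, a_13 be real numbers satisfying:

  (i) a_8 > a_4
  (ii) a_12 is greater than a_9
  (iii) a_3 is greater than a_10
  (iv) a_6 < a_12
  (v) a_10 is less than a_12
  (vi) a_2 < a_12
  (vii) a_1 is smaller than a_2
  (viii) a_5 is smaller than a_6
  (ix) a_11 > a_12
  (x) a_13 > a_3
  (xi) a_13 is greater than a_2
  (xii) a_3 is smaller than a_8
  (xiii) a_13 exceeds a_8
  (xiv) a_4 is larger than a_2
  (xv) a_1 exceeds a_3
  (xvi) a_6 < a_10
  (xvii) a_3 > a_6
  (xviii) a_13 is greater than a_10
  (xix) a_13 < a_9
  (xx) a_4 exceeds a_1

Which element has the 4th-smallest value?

Piecing the relations together gives one ordering: a_5 < a_6 < a_10 < a_3 < a_1 < a_2 < a_4 < a_8 < a_13 < a_9 < a_12 < a_11.
Counting 4 from the smallest end gives a_3.

a_3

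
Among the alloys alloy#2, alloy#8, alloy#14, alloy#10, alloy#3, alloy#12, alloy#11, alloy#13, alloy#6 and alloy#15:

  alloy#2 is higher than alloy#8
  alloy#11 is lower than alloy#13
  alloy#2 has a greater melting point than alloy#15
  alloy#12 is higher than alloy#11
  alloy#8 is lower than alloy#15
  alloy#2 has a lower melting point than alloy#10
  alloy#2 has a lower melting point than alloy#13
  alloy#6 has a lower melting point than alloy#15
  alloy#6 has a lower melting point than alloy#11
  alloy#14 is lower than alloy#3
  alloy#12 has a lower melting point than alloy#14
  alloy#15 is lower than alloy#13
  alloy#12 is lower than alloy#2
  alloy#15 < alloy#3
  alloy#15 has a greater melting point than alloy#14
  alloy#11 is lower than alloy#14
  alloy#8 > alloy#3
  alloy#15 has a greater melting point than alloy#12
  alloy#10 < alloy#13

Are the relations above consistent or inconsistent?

Chaining the given relations yields alloy#15 < alloy#3 < alloy#8, so alloy#15 < alloy#8. But one relation states alloy#8 < alloy#15. These cannot both hold.

inconsistent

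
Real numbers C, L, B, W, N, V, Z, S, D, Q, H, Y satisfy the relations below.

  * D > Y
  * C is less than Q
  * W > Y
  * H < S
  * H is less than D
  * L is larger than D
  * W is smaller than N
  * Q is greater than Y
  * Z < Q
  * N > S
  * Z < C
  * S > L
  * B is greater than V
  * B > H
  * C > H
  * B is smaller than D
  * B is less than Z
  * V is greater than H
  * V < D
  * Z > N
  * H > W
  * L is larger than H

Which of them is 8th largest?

The consecutive relations fix a unique order: Y < W < H < V < B < D < L < S < N < Z < C < Q.
Counting 8 from the largest end gives B.

B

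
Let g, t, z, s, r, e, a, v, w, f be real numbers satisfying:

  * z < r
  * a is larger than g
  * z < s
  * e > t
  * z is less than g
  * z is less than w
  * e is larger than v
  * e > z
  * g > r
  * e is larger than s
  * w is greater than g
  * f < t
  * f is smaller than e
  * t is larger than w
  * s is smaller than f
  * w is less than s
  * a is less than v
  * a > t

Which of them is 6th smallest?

f

The consecutive relations fix a unique order: z < r < g < w < s < f < t < a < v < e.
The 6th smallest is f.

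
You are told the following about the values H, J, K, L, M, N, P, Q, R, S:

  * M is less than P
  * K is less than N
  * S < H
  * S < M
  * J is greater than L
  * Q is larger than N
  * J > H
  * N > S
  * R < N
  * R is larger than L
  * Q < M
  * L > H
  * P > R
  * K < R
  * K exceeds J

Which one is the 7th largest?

Chaining the given pairs: S < H < L < J < K < R < N < Q < M < P.
The 7th largest is J.

J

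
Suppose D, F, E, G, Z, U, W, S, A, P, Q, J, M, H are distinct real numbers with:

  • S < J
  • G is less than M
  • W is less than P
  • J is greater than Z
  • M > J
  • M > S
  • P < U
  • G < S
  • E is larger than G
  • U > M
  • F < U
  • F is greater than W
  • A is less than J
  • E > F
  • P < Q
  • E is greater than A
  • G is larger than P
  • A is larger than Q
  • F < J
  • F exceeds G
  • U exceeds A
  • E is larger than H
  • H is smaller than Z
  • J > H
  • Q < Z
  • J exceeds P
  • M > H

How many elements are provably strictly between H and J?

1

Chaining upward from H reaches: Z, E, M, U.
Chaining downward from J reaches: W, P, Q, G, S, Z, F, A.
Strictly between H and J are those in both lists: Z — 1 element.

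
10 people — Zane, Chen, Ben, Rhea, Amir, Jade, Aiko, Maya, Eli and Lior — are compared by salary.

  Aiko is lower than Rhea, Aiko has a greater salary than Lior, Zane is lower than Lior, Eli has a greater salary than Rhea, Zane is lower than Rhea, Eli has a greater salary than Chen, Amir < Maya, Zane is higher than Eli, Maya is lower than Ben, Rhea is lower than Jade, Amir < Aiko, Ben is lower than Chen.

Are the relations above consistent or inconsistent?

We have Rhea < Eli stated directly, yet also Eli < Zane < Lior < Aiko < Rhea by chaining the others — so Eli < Rhea. Contradiction.

inconsistent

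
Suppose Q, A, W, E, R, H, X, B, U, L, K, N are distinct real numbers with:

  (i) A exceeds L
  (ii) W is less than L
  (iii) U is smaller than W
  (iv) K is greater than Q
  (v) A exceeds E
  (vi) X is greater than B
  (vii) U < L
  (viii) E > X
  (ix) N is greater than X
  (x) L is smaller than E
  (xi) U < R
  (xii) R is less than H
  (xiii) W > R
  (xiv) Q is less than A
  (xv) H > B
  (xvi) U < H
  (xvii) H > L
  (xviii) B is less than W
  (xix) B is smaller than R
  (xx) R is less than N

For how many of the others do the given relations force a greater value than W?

Directly above W: L.
One step further: E, H, A (4 so far).
Nothing else is reachable above W; 4 in all.

4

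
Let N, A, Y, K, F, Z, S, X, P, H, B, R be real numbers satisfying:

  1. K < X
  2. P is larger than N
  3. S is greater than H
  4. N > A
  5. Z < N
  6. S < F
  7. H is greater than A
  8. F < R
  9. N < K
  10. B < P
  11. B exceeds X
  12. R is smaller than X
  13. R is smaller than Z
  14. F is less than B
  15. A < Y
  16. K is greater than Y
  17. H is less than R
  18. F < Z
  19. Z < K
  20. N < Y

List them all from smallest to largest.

The consecutive links are each given: A < H; H < S; S < F; F < R; R < Z; Z < N; N < Y; Y < K; K < X; X < B; B < P.

A < H < S < F < R < Z < N < Y < K < X < B < P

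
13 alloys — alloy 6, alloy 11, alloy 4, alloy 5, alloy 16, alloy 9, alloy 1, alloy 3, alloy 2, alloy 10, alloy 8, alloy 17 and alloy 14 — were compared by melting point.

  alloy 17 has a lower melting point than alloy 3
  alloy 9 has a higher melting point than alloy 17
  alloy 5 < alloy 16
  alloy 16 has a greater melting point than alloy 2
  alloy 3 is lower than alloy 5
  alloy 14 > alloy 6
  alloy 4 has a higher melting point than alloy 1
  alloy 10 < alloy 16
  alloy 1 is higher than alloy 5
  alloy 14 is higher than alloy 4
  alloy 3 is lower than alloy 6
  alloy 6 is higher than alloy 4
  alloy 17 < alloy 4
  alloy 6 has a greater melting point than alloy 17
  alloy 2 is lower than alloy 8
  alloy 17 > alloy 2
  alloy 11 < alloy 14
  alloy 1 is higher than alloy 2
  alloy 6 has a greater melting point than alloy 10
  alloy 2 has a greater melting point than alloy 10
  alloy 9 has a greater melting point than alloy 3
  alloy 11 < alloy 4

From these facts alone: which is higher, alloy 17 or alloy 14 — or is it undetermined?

alloy 14

Following the relations from alloy 17: alloy 17 < alloy 3 < alloy 5 < alloy 1 < alloy 4 < alloy 6 < alloy 14.
So alloy 14 is higher.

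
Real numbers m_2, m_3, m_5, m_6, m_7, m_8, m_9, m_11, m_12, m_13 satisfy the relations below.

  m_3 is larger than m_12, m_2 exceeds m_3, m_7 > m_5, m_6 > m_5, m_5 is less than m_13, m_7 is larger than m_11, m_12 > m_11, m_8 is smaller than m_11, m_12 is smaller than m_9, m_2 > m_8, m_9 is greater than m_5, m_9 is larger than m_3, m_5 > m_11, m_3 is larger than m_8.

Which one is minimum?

Chaining upward from m_8: directly above it, m_11, m_3, m_2; then m_5, m_12, m_7, m_9; then m_13, m_6.
That covers every other element, and nothing is given below m_8, so m_8 is the minimum.

m_8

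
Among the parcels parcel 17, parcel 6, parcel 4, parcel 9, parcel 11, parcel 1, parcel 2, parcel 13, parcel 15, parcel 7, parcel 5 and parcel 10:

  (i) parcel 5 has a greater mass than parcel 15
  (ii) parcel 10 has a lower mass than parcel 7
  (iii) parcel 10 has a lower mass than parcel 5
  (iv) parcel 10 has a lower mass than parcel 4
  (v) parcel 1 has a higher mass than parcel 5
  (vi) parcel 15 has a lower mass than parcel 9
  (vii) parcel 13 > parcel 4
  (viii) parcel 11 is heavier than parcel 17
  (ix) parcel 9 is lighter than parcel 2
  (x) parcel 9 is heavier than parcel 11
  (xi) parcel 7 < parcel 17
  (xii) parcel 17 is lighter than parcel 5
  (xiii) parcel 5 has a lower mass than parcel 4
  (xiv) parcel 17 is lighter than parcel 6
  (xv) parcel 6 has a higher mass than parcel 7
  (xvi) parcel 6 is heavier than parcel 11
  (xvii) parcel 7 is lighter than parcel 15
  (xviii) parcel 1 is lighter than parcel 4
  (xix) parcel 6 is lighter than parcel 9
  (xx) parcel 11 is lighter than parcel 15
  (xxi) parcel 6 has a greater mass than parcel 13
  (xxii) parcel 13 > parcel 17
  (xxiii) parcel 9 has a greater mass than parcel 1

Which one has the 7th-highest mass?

parcel 5

Chaining the given pairs: parcel 10 < parcel 7 < parcel 17 < parcel 11 < parcel 15 < parcel 5 < parcel 1 < parcel 4 < parcel 13 < parcel 6 < parcel 9 < parcel 2.
Counting 7 from the largest end gives parcel 5.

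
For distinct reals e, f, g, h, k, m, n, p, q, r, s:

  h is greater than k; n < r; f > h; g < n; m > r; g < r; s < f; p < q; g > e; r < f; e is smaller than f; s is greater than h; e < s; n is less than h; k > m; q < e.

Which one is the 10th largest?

q

The consecutive relations fix a unique order: p < q < e < g < n < r < m < k < h < s < f.
Counting 10 from the largest end gives q.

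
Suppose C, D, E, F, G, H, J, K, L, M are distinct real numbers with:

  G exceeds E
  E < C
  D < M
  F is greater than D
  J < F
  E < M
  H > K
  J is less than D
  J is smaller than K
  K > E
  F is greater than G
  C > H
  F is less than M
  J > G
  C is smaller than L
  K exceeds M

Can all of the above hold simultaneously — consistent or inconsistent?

consistent

Every relation is compatible with E < G < J < D < F < M < K < H < C < L; the set is consistent.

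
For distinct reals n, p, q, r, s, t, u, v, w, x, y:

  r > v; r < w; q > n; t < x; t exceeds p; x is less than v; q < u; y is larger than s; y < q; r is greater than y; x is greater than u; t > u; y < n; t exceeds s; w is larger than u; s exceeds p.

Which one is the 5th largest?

t

Chaining the given pairs: p < s < y < n < q < u < t < x < v < r < w.
Counting 5 from the largest end gives t.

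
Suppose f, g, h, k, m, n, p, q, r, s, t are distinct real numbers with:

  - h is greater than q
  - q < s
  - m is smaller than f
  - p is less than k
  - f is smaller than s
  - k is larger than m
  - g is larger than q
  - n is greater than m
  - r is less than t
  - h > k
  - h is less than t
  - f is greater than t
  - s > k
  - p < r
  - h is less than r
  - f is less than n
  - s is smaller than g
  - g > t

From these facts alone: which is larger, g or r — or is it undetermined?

Following the relations from r: r < t < f < s < g.
So g is larger.

g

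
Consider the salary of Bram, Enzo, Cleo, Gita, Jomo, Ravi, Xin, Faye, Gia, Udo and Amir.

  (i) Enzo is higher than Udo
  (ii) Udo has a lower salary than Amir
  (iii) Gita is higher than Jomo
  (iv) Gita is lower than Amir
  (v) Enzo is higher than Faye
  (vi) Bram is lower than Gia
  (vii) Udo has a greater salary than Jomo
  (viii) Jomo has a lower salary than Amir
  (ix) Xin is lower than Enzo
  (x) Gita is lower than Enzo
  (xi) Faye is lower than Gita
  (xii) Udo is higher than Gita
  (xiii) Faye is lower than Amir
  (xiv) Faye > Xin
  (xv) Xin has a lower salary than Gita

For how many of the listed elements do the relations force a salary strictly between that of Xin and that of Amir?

Chaining upward from Xin reaches: Faye, Gita, Udo, Enzo.
Chaining downward from Amir reaches: Jomo, Faye, Gita, Udo.
Strictly between Xin and Amir are those in both lists: Faye, Gita, Udo — 3 elements.

3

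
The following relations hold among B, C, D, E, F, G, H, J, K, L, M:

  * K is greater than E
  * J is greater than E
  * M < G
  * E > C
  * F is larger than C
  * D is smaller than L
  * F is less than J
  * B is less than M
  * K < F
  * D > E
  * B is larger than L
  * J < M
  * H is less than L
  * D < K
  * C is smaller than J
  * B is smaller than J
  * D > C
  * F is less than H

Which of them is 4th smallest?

K

Piecing the relations together gives one ordering: C < E < D < K < F < H < L < B < J < M < G.
The 4th smallest is K.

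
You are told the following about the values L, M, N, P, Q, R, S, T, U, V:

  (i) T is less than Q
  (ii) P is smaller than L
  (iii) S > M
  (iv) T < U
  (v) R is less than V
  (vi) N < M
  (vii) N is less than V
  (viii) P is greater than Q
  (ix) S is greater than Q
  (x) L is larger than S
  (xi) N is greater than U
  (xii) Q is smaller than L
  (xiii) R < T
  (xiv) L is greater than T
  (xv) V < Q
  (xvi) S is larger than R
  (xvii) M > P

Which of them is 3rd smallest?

U

Chaining the given pairs: R < T < U < N < V < Q < P < M < S < L.
The 3rd smallest is U.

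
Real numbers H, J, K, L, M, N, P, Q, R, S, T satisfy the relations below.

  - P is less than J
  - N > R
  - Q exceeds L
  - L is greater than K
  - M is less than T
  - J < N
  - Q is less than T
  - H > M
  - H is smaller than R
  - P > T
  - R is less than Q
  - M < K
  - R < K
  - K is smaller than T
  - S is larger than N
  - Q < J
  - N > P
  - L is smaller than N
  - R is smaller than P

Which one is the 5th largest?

Chaining the given pairs: M < H < R < K < L < Q < T < P < J < N < S.
Counting 5 from the largest end gives T.

T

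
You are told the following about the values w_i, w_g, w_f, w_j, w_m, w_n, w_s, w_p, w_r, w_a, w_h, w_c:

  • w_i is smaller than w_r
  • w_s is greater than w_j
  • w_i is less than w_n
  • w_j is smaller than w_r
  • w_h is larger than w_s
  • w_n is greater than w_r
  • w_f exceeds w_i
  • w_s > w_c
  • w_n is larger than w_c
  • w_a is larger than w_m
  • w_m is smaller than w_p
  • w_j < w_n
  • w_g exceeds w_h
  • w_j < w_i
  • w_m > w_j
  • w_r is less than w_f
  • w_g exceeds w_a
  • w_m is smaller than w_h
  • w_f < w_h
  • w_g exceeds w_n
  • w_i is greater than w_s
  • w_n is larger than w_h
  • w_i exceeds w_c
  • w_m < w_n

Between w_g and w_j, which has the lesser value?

w_j

w_j < w_s < w_i < w_r < w_f < w_h < w_n < w_g, by transitivity through w_s, w_i, w_r, w_f, w_h, w_n.
So w_j < w_g; w_j is the smaller of the two.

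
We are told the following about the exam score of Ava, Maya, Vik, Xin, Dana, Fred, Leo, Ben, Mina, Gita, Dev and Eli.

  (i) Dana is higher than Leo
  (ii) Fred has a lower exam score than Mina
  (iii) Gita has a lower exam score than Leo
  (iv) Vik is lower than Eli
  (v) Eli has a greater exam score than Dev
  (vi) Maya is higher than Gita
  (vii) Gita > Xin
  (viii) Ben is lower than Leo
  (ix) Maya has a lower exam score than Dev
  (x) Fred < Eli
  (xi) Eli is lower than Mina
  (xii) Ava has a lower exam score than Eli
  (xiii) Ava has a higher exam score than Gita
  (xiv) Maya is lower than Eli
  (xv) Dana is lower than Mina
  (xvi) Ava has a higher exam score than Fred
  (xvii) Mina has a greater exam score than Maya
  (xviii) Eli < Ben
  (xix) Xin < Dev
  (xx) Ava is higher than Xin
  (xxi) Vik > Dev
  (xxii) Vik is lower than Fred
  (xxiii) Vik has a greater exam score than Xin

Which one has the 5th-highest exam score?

Eli

Chaining the given pairs: Xin < Gita < Maya < Dev < Vik < Fred < Ava < Eli < Ben < Leo < Dana < Mina.
The 5th largest is Eli.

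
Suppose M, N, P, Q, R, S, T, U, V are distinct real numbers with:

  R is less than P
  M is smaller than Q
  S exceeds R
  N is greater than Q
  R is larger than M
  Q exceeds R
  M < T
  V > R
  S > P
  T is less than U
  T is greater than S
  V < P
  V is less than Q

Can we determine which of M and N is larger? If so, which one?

N

Following the relations from M: M < R < V < Q < N.
So N is larger.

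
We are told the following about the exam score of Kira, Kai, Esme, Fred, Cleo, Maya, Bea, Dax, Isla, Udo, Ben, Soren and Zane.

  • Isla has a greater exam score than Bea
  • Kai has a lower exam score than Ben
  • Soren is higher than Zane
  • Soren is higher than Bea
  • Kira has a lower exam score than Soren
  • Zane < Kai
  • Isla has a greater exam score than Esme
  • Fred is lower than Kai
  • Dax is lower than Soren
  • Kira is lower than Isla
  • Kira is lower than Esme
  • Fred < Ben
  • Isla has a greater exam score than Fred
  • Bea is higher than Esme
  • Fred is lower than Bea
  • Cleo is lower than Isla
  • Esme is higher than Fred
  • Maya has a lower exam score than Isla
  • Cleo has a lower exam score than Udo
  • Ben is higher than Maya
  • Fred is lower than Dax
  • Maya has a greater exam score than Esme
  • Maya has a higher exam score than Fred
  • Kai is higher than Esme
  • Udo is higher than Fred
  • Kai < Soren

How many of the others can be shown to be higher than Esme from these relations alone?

6

The elements the relations force above Esme are Bea, Maya, Kai, Soren, Ben, Isla — no chain reaches any other.
That is 6.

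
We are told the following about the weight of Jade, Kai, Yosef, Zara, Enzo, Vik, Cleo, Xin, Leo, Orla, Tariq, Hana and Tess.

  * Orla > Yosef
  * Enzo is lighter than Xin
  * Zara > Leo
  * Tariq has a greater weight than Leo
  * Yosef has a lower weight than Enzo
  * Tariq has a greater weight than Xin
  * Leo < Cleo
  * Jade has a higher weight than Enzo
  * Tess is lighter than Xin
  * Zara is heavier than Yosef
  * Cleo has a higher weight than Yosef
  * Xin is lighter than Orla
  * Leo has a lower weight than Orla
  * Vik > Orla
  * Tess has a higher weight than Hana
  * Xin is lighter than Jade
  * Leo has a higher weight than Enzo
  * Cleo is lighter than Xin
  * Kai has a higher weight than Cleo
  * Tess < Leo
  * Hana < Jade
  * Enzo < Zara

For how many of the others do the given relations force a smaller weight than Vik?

The elements the relations force below Vik are Yosef, Hana, Tess, Enzo, Leo, Cleo, Xin, Orla — no chain reaches any other.
That is 8.

8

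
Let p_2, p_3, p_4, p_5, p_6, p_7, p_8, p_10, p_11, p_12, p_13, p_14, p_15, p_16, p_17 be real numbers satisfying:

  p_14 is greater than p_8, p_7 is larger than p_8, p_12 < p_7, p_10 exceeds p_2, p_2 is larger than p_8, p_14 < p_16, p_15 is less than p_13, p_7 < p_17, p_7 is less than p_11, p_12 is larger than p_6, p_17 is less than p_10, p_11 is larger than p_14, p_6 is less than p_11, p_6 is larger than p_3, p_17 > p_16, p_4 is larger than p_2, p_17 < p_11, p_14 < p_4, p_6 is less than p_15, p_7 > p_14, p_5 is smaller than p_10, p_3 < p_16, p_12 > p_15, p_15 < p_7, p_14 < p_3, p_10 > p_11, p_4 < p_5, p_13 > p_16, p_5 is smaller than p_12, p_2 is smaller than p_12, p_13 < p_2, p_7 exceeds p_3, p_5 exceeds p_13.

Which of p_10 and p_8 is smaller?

p_8

Chaining the given relations: p_8 < p_14 < p_3 < p_6 < p_15 < p_13 < p_2 < p_4 < p_5 < p_12 < p_7 < p_17 < p_11 < p_10.
So p_8 < p_10; p_8 is the smaller of the two.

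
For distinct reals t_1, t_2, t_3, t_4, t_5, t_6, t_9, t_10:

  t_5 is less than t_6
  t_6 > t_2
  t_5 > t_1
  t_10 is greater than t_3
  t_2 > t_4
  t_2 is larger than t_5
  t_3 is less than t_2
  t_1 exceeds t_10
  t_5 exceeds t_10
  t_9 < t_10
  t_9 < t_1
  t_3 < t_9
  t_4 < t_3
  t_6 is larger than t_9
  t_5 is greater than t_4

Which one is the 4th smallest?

The consecutive relations fix a unique order: t_4 < t_3 < t_9 < t_10 < t_1 < t_5 < t_2 < t_6.
Counting 4 from the smallest end gives t_10.

t_10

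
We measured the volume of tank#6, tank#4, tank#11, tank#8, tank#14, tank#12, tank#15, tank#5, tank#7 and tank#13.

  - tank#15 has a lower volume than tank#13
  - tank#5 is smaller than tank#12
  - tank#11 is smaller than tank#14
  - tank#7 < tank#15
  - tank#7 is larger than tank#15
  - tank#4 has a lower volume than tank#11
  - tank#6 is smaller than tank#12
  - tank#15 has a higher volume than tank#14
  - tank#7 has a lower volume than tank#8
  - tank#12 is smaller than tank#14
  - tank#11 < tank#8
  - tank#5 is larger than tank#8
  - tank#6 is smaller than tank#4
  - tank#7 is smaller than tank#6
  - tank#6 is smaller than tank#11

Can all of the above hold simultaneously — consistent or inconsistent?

inconsistent

Chaining the given relations yields tank#7 < tank#6 < tank#4 < tank#11 < tank#8 < tank#5 < tank#12 < tank#14 < tank#15, so tank#7 < tank#15. But one relation states tank#15 < tank#7. These cannot both hold.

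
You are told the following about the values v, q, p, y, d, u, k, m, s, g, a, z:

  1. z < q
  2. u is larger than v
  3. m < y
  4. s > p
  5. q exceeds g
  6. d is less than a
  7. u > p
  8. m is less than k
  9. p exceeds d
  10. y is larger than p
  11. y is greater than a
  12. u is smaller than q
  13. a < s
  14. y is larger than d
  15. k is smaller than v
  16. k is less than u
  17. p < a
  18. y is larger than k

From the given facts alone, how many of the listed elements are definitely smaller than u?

From u the given relations immediately reach p, k, v.
From those, d, m — 5 in total.
Nothing else is reachable below u; 5 in all.

5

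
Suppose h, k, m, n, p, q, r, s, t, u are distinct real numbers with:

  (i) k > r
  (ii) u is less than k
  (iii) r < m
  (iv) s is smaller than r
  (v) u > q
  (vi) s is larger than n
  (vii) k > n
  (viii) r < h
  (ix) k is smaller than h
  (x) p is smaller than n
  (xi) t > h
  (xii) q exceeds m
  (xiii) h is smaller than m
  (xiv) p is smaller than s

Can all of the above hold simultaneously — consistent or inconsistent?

Chaining the given relations yields m < q < u < k < h, so m < h. But one relation states h < m. These cannot both hold.

inconsistent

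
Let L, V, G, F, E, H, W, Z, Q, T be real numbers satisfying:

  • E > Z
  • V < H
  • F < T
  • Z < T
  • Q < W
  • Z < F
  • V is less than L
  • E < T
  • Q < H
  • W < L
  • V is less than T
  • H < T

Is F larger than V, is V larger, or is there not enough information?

undetermined

Following every chain through V: above V we get H, T, L.
F is not reached, and no chain runs the other way from F to V.
So the given relations leave the order of V and F undetermined.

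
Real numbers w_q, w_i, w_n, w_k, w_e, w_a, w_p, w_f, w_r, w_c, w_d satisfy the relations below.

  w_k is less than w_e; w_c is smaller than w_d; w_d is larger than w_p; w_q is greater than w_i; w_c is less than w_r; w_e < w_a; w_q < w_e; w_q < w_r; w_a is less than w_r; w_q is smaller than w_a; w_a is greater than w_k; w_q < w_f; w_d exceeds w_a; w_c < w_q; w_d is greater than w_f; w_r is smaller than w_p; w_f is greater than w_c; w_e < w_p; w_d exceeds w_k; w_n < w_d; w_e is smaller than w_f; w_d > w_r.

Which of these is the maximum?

w_d

Chaining downward from w_d: directly below it, w_n, w_c, w_k, w_a, w_f, w_r, w_p; then w_q, w_e; then w_i.
That covers every other element, and nothing is given above w_d, so w_d is the maximum.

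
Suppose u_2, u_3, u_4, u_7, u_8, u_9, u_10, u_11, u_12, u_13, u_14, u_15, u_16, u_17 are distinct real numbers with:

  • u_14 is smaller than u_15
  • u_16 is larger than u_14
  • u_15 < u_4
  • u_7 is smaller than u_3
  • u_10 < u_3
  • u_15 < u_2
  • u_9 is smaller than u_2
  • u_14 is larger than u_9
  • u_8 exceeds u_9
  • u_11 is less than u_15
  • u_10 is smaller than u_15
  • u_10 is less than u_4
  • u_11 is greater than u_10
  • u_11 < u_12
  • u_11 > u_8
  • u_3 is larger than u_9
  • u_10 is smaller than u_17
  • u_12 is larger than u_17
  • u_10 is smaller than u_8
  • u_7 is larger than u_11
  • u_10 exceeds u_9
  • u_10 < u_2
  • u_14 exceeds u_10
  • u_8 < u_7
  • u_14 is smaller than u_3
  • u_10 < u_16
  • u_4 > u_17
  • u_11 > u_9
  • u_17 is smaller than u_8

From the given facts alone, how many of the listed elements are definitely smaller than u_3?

7

From u_3 the given relations immediately reach u_9, u_10, u_14, u_7.
From those, u_8, u_11 — 6 in total.
From those, u_17 — 7 in total.
Nothing else is reachable below u_3; 7 in all.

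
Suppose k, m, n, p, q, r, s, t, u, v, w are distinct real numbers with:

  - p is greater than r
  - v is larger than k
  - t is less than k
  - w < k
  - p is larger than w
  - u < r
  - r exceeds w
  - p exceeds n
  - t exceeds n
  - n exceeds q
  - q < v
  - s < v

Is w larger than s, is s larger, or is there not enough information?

Following every chain through w: above w we get r, k, p, v.
s is not reached, and no chain runs the other way from s to w.
So the given relations leave the order of w and s undetermined.

undetermined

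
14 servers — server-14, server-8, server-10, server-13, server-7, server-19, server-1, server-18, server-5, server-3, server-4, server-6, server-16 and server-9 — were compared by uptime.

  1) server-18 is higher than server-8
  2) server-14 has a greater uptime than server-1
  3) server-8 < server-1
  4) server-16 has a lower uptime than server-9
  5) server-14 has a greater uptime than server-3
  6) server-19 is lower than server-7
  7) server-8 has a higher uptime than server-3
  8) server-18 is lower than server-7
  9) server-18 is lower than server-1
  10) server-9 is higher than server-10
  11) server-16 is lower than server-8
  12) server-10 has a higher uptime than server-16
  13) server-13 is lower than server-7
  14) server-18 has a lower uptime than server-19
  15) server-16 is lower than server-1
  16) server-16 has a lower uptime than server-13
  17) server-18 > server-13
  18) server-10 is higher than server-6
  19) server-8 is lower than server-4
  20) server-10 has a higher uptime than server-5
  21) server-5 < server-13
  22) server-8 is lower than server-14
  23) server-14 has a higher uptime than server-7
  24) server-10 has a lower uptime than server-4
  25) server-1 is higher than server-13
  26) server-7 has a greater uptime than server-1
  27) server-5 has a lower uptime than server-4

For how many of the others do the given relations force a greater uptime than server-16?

The elements the relations force above server-16 are server-13, server-10, server-8, server-18, server-1, server-19, server-7, server-9, server-4, server-14 — no chain reaches any other.
That is 10.

10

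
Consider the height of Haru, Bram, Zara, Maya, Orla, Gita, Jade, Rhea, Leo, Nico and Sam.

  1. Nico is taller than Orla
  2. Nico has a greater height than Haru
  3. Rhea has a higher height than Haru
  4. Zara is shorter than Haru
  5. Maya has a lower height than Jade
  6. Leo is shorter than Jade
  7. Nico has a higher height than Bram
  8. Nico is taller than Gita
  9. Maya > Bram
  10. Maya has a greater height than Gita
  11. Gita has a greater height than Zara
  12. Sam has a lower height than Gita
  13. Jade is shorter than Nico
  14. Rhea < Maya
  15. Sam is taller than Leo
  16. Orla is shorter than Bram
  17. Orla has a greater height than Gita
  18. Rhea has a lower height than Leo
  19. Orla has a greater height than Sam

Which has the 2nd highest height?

Jade

Piecing the relations together gives one ordering: Zara < Haru < Rhea < Leo < Sam < Gita < Orla < Bram < Maya < Jade < Nico.
The 2nd largest is Jade.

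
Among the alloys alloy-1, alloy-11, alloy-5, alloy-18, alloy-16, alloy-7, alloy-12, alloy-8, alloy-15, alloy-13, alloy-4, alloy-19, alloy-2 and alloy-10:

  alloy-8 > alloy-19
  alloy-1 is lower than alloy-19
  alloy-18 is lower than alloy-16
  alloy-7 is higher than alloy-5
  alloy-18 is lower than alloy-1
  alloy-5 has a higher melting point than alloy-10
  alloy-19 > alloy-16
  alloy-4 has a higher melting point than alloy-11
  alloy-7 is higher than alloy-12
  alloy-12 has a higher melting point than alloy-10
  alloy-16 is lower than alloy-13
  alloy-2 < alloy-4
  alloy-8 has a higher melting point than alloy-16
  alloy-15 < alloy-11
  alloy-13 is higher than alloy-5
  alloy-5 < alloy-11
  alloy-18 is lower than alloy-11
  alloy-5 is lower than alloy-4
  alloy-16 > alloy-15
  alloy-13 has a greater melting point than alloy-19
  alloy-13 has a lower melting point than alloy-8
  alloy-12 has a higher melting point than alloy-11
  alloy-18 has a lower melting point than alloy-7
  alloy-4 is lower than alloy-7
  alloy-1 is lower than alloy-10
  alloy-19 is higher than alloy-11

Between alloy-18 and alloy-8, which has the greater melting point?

alloy-8

alloy-18 < alloy-1 < alloy-10 < alloy-5 < alloy-11 < alloy-19 < alloy-13 < alloy-8, by transitivity through alloy-1, alloy-10, alloy-5, alloy-11, alloy-19, alloy-13.
So alloy-18 < alloy-8; alloy-8 is the higher of the two.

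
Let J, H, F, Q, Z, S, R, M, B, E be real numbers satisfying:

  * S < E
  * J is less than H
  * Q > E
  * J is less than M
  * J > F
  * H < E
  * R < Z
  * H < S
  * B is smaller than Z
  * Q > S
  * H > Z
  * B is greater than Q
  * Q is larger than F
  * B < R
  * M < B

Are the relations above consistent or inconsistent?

We have Q < B stated directly, yet also B < R < Z < H < S < E < Q by chaining the others — so B < Q. Contradiction.

inconsistent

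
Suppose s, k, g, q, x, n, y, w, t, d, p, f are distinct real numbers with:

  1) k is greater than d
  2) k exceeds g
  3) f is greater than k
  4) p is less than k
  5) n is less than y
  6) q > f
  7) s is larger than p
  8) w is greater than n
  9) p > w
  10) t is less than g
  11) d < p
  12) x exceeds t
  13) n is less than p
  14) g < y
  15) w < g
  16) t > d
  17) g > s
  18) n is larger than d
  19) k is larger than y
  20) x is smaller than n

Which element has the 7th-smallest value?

Chaining the given pairs: d < t < x < n < w < p < s < g < y < k < f < q.
Counting 7 from the smallest end gives s.

s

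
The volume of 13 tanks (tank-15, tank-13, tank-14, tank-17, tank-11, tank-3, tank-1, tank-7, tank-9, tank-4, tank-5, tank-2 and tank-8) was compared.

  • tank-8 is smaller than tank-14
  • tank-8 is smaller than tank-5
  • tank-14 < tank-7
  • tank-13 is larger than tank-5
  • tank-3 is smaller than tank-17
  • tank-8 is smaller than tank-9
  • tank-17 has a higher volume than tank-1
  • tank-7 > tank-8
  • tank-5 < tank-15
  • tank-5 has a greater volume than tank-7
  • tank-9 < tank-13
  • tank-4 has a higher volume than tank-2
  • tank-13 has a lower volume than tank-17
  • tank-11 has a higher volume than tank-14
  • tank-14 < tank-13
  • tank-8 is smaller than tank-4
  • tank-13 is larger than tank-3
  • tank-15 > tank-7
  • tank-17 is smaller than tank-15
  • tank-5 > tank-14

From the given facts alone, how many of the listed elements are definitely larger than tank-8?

9

The elements the relations force above tank-8 are tank-14, tank-7, tank-11, tank-5, tank-9, tank-13, tank-17, tank-15, tank-4 — no chain reaches any other.
That is 9.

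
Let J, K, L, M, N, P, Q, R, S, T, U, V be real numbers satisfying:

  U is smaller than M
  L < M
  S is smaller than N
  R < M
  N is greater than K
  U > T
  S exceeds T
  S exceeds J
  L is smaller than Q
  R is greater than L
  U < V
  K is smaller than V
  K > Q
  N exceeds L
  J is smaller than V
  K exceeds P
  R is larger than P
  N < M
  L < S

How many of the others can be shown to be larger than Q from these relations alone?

4

Directly above Q: K.
One step further: N, V (3 so far).
One step further: M (4 so far).
Nothing else is reachable above Q; 4 in all.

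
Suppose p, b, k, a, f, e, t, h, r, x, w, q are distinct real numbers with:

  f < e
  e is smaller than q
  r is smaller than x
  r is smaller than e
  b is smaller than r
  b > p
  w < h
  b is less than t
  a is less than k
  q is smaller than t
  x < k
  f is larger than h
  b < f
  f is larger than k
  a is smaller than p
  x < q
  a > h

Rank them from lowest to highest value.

w < h < a < p < b < r < x < k < f < e < q < t

The consecutive links are each given: w < h; h < a; a < p; p < b; b < r; r < x; x < k; k < f; f < e; e < q; q < t.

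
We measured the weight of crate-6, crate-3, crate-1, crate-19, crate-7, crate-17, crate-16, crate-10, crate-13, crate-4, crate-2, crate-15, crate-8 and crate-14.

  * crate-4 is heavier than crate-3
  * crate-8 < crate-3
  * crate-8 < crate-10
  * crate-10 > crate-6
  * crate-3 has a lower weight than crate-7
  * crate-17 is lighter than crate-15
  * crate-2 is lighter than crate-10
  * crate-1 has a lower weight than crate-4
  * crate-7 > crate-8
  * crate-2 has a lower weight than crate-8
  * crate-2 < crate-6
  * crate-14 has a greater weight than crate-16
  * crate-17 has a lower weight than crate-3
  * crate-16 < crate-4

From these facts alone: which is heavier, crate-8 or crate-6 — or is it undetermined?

Following every chain through crate-8: above crate-8 we get crate-10, crate-3, crate-7, crate-4; below crate-8 we get crate-2.
crate-6 is not reached, and no chain runs the other way from crate-6 to crate-8.
So the given relations leave the order of crate-8 and crate-6 undetermined.

undetermined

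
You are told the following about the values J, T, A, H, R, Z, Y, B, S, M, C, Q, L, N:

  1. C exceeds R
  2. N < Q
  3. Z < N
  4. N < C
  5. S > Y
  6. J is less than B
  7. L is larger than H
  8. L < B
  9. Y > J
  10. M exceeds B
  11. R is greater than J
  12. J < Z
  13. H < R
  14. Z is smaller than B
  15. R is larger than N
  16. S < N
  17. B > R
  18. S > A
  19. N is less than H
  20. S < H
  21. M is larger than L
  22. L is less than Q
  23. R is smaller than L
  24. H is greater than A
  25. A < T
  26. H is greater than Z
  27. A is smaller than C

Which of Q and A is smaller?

Link the given pairs in sequence: A < S; S < N; N < H; H < R; R < L; L < Q.
Together: A < S < N < H < R < L < Q.
So A < Q; A is the smaller of the two.

A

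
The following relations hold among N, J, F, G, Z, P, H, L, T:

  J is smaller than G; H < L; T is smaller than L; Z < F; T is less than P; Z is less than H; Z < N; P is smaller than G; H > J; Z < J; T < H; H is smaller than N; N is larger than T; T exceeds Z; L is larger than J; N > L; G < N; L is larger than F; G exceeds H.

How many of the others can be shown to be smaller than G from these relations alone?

From G the given relations immediately reach P, J, H.
From those, Z, T — 5 in total.
No other element is forced below G by the given relations, so the count is 5.

5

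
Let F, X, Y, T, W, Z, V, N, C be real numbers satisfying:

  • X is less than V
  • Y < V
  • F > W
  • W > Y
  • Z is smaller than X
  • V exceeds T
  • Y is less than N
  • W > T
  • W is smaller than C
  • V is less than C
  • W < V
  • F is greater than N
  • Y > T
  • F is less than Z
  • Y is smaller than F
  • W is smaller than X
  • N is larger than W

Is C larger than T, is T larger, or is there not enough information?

Link the given pairs in sequence: T < Y; Y < W; W < N; N < F; F < Z; Z < X; X < V; V < C.
Chaining these gives T < Y < W < N < F < Z < X < V < C.
So C is larger.

C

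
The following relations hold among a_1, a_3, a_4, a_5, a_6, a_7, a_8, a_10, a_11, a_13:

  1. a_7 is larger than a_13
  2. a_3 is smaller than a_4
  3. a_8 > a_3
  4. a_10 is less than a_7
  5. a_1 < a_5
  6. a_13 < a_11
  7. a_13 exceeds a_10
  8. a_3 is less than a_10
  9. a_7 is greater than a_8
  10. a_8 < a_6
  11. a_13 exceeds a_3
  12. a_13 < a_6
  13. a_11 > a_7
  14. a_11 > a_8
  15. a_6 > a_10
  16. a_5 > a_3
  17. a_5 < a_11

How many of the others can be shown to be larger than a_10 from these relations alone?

4

The elements the relations force above a_10 are a_13, a_6, a_7, a_11 — no chain reaches any other.
That is 4.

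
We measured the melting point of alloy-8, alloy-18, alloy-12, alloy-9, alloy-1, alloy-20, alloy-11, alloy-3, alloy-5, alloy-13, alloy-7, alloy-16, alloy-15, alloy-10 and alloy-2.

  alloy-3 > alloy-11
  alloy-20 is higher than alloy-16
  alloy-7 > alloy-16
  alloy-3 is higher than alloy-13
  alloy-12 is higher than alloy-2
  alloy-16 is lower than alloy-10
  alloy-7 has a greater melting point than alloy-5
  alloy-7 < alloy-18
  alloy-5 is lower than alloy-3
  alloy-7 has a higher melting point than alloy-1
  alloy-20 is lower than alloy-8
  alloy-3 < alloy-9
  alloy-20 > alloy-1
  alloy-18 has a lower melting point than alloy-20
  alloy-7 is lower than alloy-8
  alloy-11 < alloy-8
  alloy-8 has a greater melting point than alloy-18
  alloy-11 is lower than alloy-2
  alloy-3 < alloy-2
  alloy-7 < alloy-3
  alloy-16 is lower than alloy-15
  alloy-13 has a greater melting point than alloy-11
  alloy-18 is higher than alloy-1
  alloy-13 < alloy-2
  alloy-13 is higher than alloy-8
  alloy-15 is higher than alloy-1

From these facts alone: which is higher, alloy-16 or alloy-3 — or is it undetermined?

alloy-3

alloy-16 < alloy-7 and alloy-7 < alloy-18 give alloy-16 < alloy-18.
Then alloy-18 < alloy-20 extends the chain to alloy-20.
With alloy-20 < alloy-8: alloy-16 < alloy-7 < alloy-18 < alloy-20 < alloy-8.
Then alloy-8 < alloy-13 extends the chain to alloy-13.
With alloy-13 < alloy-3: alloy-16 < alloy-7 < alloy-18 < alloy-20 < alloy-8 < alloy-13 < alloy-3.
So alloy-3 is higher.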